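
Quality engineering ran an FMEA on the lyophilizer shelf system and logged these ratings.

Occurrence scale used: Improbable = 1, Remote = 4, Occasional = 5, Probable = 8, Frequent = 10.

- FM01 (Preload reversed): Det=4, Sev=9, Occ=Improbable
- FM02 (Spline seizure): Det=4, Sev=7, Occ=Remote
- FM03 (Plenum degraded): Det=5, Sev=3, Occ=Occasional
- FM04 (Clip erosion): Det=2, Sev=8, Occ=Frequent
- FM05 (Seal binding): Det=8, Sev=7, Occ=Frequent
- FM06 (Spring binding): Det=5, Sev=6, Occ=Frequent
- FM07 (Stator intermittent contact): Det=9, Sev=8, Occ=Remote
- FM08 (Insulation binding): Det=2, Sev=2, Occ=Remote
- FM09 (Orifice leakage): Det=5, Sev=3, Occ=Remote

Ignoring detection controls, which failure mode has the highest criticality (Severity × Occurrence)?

FM04

Criticality = Severity × Occurrence:
  FM01: 9 × 1 = 9
  FM02: 7 × 4 = 28
  FM03: 3 × 5 = 15
  FM04: 8 × 10 = 80
  FM05: 7 × 10 = 70
  FM06: 6 × 10 = 60
  FM07: 8 × 4 = 32
  FM08: 2 × 4 = 8
  FM09: 3 × 4 = 12
Highest criticality is 80 → FM04.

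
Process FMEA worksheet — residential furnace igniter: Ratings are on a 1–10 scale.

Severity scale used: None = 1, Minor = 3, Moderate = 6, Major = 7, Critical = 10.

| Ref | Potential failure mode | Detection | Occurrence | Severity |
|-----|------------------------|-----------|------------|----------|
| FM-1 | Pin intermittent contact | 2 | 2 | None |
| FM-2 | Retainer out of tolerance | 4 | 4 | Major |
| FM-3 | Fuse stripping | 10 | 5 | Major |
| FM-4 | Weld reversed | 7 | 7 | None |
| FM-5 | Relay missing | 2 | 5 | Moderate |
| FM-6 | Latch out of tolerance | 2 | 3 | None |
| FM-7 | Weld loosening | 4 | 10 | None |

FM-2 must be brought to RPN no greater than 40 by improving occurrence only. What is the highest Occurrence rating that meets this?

1

FM-2: S=7, O=4, D=4 → current RPN = 112.
Fixed product = 28. Need 28 × O ≤ 40, so O ≤ 40/28 = 1.43.
Maximum integer Occurrence rating = 1 (gives RPN 28; O=2 would give 56 > 40).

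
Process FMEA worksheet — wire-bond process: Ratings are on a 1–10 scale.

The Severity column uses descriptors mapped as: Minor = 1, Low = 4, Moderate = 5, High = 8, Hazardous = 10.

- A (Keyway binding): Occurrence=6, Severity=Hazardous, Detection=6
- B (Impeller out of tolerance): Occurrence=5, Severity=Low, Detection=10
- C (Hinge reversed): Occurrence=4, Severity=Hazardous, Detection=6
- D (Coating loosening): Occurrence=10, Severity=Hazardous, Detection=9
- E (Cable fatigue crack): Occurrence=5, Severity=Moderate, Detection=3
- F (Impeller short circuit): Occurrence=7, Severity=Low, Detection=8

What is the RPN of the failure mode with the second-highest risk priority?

RPN = Severity × Occurrence × Detection:
  A: 10 × 6 × 6 = 360
  B: 4 × 5 × 10 = 200
  C: 10 × 4 × 6 = 240
  D: 10 × 10 × 9 = 900
  E: 5 × 5 × 3 = 75
  F: 4 × 7 × 8 = 224
Sorted descending: 900, 360, 240, 224, 200, 75.
The second-highest RPN is 360 (A).

360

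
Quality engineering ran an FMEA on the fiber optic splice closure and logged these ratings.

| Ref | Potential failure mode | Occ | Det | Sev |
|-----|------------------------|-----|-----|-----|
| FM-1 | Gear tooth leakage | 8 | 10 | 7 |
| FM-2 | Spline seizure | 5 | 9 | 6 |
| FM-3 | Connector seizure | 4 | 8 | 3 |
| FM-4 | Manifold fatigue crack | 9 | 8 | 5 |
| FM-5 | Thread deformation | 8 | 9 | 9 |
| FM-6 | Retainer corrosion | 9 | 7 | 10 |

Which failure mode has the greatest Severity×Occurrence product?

FM-6

Criticality = Severity × Occurrence:
  FM-1: 7 × 8 = 56
  FM-2: 6 × 5 = 30
  FM-3: 3 × 4 = 12
  FM-4: 5 × 9 = 45
  FM-5: 9 × 8 = 72
  FM-6: 10 × 9 = 90
Highest criticality is 90 → FM-6.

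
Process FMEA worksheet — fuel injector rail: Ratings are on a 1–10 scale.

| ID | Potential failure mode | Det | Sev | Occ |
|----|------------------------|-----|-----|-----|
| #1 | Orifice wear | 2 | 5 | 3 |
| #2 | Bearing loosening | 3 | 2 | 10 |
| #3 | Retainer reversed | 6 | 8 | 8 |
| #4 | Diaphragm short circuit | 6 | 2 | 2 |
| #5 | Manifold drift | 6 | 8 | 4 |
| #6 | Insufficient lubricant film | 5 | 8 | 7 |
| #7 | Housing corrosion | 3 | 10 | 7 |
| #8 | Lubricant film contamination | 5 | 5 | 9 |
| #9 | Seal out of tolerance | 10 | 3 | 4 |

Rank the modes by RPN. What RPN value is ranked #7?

60

RPN = Severity × Occurrence × Detection:
  #1: 5 × 3 × 2 = 30
  #2: 2 × 10 × 3 = 60
  #3: 8 × 8 × 6 = 384
  #4: 2 × 2 × 6 = 24
  #5: 8 × 4 × 6 = 192
  #6: 8 × 7 × 5 = 280
  #7: 10 × 7 × 3 = 210
  #8: 5 × 9 × 5 = 225
  #9: 3 × 4 × 10 = 120
Sorted descending: 384, 280, 225, 210, 192, 120, 60, 30, 24.
The seventh-highest RPN is 60 (#2).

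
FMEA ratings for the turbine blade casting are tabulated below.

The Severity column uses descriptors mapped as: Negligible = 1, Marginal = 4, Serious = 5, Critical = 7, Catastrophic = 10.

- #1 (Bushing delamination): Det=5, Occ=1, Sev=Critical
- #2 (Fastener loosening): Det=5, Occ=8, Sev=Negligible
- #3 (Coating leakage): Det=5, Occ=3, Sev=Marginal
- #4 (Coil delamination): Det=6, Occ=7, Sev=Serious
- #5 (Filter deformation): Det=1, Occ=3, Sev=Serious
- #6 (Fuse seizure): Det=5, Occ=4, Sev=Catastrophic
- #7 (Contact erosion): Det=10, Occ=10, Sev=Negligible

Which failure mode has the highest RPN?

#4

RPN = Severity × Occurrence × Detection:
  #1: 7 × 1 × 5 = 35
  #2: 1 × 8 × 5 = 40
  #3: 4 × 3 × 5 = 60
  #4: 5 × 7 × 6 = 210
  #5: 5 × 3 × 1 = 15
  #6: 10 × 4 × 5 = 200
  #7: 1 × 10 × 10 = 100
Highest RPN is 210 → #4.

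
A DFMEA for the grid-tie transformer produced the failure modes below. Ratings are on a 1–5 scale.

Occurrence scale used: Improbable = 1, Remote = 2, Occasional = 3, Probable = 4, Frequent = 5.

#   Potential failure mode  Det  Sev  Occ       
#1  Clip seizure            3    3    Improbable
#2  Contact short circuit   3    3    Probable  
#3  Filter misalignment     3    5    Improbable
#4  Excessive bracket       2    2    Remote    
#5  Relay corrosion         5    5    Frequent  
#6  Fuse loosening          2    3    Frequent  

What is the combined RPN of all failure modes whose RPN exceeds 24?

RPN = Severity × Occurrence × Detection:
  #1: 3 × 1 × 3 = 9
  #2: 3 × 4 × 3 = 36
  #3: 5 × 1 × 3 = 15
  #4: 2 × 2 × 2 = 8
  #5: 5 × 5 × 5 = 125
  #6: 3 × 5 × 2 = 30
RPN > 24: #2 (36), #5 (125), #6 (30).
Sum: 36 + 125 + 30 = 191.

191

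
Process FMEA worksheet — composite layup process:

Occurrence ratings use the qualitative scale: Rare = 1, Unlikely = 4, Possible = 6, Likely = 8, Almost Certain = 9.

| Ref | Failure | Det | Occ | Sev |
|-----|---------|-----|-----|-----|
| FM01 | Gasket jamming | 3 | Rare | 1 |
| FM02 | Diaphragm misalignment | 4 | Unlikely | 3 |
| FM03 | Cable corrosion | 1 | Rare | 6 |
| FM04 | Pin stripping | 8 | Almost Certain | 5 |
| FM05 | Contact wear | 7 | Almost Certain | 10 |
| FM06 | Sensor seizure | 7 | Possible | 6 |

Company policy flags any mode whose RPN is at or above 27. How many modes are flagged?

RPN = Severity × Occurrence × Detection:
  FM01: 1 × 1 × 3 = 3
  FM02: 3 × 4 × 4 = 48
  FM03: 6 × 1 × 1 = 6
  FM04: 5 × 9 × 8 = 360
  FM05: 10 × 9 × 7 = 630
  FM06: 6 × 6 × 7 = 252
Modes with RPN ≥ 27: FM02 (48), FM04 (360), FM05 (630), FM06 (252) → 4.

4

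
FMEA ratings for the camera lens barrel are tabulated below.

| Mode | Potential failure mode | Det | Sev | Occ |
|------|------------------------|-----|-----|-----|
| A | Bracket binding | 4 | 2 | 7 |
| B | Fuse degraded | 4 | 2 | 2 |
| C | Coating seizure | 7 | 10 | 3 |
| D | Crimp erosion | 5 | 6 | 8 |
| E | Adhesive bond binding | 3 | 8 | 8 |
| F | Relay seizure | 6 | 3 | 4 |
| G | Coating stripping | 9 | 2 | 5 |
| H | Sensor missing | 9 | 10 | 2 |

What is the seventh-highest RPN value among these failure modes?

RPN = Severity × Occurrence × Detection:
  A: 2 × 7 × 4 = 56
  B: 2 × 2 × 4 = 16
  C: 10 × 3 × 7 = 210
  D: 6 × 8 × 5 = 240
  E: 8 × 8 × 3 = 192
  F: 3 × 4 × 6 = 72
  G: 2 × 5 × 9 = 90
  H: 10 × 2 × 9 = 180
Sorted descending: 240, 210, 192, 180, 90, 72, 56, 16.
The seventh-highest RPN is 56 (A).

56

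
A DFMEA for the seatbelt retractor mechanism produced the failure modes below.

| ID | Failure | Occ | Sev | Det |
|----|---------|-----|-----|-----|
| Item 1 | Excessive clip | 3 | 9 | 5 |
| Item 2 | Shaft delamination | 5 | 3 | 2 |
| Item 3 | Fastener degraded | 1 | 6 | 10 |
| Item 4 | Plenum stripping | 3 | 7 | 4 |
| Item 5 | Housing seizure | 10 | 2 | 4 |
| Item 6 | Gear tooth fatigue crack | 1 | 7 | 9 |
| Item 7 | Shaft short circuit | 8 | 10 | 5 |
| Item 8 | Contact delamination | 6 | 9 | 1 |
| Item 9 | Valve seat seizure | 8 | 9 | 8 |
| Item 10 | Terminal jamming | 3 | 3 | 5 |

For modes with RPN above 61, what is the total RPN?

1338

RPN = Severity × Occurrence × Detection:
  Item 1: 9 × 3 × 5 = 135
  Item 2: 3 × 5 × 2 = 30
  Item 3: 6 × 1 × 10 = 60
  Item 4: 7 × 3 × 4 = 84
  Item 5: 2 × 10 × 4 = 80
  Item 6: 7 × 1 × 9 = 63
  Item 7: 10 × 8 × 5 = 400
  Item 8: 9 × 6 × 1 = 54
  Item 9: 9 × 8 × 8 = 576
  Item 10: 3 × 3 × 5 = 45
RPN > 61: Item 1 (135), Item 4 (84), Item 5 (80), Item 6 (63), Item 7 (400), Item 9 (576).
Sum: 135 + 84 + 80 + 63 + 400 + 576 = 1338.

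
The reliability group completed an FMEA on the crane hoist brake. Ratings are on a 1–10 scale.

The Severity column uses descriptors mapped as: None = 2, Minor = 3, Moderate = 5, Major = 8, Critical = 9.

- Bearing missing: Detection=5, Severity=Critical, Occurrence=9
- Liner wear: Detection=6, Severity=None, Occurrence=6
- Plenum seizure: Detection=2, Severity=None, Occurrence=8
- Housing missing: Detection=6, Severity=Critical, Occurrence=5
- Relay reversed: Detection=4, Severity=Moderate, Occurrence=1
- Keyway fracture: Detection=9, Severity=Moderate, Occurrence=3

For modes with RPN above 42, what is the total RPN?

RPN = Severity × Occurrence × Detection:
  Bearing missing: 9 × 9 × 5 = 405
  Liner wear: 2 × 6 × 6 = 72
  Plenum seizure: 2 × 8 × 2 = 32
  Housing missing: 9 × 5 × 6 = 270
  Relay reversed: 5 × 1 × 4 = 20
  Keyway fracture: 5 × 3 × 9 = 135
RPN > 42: Bearing missing (405), Liner wear (72), Housing missing (270), Keyway fracture (135).
Sum: 405 + 72 + 270 + 135 = 882.

882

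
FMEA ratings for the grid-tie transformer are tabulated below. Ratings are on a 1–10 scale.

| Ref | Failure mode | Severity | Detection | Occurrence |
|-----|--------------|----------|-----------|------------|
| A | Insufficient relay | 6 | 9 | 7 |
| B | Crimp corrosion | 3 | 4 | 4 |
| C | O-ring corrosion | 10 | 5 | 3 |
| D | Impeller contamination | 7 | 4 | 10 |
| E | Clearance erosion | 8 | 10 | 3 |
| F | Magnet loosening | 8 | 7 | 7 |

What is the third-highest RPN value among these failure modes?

280

RPN = Severity × Occurrence × Detection:
  A: 6 × 7 × 9 = 378
  B: 3 × 4 × 4 = 48
  C: 10 × 3 × 5 = 150
  D: 7 × 10 × 4 = 280
  E: 8 × 3 × 10 = 240
  F: 8 × 7 × 7 = 392
Sorted descending: 392, 378, 280, 240, 150, 48.
The third-highest RPN is 280 (D).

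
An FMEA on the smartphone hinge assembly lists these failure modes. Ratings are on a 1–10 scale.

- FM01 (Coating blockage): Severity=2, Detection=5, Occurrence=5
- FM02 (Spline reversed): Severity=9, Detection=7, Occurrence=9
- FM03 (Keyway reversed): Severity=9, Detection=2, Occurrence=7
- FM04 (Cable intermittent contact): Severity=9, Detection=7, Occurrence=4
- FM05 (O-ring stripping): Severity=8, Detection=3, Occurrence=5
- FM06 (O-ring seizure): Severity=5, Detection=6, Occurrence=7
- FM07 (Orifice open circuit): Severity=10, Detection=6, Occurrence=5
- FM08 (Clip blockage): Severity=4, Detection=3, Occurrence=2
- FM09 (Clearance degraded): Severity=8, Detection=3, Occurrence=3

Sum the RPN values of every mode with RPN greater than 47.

RPN = Severity × Occurrence × Detection:
  FM01: 2 × 5 × 5 = 50
  FM02: 9 × 9 × 7 = 567
  FM03: 9 × 7 × 2 = 126
  FM04: 9 × 4 × 7 = 252
  FM05: 8 × 5 × 3 = 120
  FM06: 5 × 7 × 6 = 210
  FM07: 10 × 5 × 6 = 300
  FM08: 4 × 2 × 3 = 24
  FM09: 8 × 3 × 3 = 72
RPN > 47: FM01 (50), FM02 (567), FM03 (126), FM04 (252), FM05 (120), FM06 (210), FM07 (300), FM09 (72).
Sum: 50 + 567 + 126 + 252 + 120 + 210 + 300 + 72 = 1697.

1697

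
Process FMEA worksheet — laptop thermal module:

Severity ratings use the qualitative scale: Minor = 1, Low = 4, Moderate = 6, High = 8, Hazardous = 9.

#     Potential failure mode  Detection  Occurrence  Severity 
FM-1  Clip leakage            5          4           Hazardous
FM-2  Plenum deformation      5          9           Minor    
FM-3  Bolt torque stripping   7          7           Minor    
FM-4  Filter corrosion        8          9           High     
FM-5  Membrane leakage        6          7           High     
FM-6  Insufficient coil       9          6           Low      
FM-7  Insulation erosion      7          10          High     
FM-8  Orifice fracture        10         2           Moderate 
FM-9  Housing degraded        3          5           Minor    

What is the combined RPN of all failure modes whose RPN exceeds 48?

2037

RPN = Severity × Occurrence × Detection:
  FM-1: 9 × 4 × 5 = 180
  FM-2: 1 × 9 × 5 = 45
  FM-3: 1 × 7 × 7 = 49
  FM-4: 8 × 9 × 8 = 576
  FM-5: 8 × 7 × 6 = 336
  FM-6: 4 × 6 × 9 = 216
  FM-7: 8 × 10 × 7 = 560
  FM-8: 6 × 2 × 10 = 120
  FM-9: 1 × 5 × 3 = 15
RPN > 48: FM-1 (180), FM-3 (49), FM-4 (576), FM-5 (336), FM-6 (216), FM-7 (560), FM-8 (120).
Sum: 180 + 49 + 576 + 336 + 216 + 560 + 120 = 2037.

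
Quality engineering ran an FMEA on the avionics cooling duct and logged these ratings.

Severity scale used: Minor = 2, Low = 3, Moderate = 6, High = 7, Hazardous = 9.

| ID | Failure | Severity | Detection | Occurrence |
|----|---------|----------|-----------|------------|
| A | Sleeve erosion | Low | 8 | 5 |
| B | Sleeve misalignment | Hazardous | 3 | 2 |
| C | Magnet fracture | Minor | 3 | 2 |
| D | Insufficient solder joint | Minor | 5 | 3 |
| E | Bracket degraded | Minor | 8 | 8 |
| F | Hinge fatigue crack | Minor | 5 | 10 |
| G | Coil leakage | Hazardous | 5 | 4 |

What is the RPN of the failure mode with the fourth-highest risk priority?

RPN = Severity × Occurrence × Detection:
  A: 3 × 5 × 8 = 120
  B: 9 × 2 × 3 = 54
  C: 2 × 2 × 3 = 12
  D: 2 × 3 × 5 = 30
  E: 2 × 8 × 8 = 128
  F: 2 × 10 × 5 = 100
  G: 9 × 4 × 5 = 180
Sorted descending: 180, 128, 120, 100, 54, 30, 12.
The fourth-highest RPN is 100 (F).

100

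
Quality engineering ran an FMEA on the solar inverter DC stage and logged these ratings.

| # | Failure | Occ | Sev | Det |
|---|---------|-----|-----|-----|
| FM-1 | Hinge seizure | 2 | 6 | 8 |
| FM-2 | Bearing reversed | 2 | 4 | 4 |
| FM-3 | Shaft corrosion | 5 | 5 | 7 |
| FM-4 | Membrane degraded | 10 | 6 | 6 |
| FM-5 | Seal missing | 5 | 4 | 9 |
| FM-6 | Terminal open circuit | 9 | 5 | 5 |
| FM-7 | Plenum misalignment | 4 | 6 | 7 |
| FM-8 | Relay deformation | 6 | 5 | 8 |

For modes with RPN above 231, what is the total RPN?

600

RPN = Severity × Occurrence × Detection:
  FM-1: 6 × 2 × 8 = 96
  FM-2: 4 × 2 × 4 = 32
  FM-3: 5 × 5 × 7 = 175
  FM-4: 6 × 10 × 6 = 360
  FM-5: 4 × 5 × 9 = 180
  FM-6: 5 × 9 × 5 = 225
  FM-7: 6 × 4 × 7 = 168
  FM-8: 5 × 6 × 8 = 240
RPN > 231: FM-4 (360), FM-8 (240).
Sum: 360 + 240 = 600.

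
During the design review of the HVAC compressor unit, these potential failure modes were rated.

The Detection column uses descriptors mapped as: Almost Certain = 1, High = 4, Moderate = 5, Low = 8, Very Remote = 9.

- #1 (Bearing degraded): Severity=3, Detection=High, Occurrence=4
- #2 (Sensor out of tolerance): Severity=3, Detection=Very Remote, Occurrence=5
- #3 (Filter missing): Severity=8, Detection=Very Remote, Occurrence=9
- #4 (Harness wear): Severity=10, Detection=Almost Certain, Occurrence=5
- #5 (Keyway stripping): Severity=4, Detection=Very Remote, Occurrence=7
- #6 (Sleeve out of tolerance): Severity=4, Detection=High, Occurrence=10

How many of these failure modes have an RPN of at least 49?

RPN = Severity × Occurrence × Detection:
  #1: 3 × 4 × 4 = 48
  #2: 3 × 5 × 9 = 135
  #3: 8 × 9 × 9 = 648
  #4: 10 × 5 × 1 = 50
  #5: 4 × 7 × 9 = 252
  #6: 4 × 10 × 4 = 160
Modes with RPN ≥ 49: #2 (135), #3 (648), #4 (50), #5 (252), #6 (160) → 5.

5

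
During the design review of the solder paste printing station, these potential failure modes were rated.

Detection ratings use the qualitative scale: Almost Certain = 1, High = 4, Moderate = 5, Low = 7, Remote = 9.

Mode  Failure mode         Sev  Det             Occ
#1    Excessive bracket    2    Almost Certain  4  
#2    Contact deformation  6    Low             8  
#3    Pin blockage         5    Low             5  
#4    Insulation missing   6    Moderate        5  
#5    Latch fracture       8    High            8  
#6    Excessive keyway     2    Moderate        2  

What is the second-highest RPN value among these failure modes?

256

RPN = Severity × Occurrence × Detection:
  #1: 2 × 4 × 1 = 8
  #2: 6 × 8 × 7 = 336
  #3: 5 × 5 × 7 = 175
  #4: 6 × 5 × 5 = 150
  #5: 8 × 8 × 4 = 256
  #6: 2 × 2 × 5 = 20
Sorted descending: 336, 256, 175, 150, 20, 8.
The second-highest RPN is 256 (#5).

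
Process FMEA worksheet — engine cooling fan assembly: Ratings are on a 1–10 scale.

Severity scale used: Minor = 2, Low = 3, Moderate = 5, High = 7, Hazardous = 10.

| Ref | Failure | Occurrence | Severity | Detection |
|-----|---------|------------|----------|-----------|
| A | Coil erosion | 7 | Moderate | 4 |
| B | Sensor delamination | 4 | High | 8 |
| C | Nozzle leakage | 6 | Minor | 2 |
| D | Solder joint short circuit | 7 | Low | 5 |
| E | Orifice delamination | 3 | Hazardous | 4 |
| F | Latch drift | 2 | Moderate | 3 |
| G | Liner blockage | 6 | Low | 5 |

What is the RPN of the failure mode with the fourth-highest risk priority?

105

RPN = Severity × Occurrence × Detection:
  A: 5 × 7 × 4 = 140
  B: 7 × 4 × 8 = 224
  C: 2 × 6 × 2 = 24
  D: 3 × 7 × 5 = 105
  E: 10 × 3 × 4 = 120
  F: 5 × 2 × 3 = 30
  G: 3 × 6 × 5 = 90
Sorted descending: 224, 140, 120, 105, 90, 30, 24.
The fourth-highest RPN is 105 (D).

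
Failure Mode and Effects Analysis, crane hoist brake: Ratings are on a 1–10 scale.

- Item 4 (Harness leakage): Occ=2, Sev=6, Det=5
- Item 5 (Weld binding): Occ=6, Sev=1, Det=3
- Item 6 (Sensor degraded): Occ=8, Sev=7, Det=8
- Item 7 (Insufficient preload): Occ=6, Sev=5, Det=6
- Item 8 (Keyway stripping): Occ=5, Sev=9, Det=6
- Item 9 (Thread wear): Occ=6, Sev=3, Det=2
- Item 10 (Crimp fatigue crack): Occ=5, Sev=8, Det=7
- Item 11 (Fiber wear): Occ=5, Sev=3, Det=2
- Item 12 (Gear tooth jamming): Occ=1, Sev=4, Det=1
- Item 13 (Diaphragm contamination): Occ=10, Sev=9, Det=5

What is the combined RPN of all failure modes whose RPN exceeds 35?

1724

RPN = Severity × Occurrence × Detection:
  Item 4: 6 × 2 × 5 = 60
  Item 5: 1 × 6 × 3 = 18
  Item 6: 7 × 8 × 8 = 448
  Item 7: 5 × 6 × 6 = 180
  Item 8: 9 × 5 × 6 = 270
  Item 9: 3 × 6 × 2 = 36
  Item 10: 8 × 5 × 7 = 280
  Item 11: 3 × 5 × 2 = 30
  Item 12: 4 × 1 × 1 = 4
  Item 13: 9 × 10 × 5 = 450
RPN > 35: Item 4 (60), Item 6 (448), Item 7 (180), Item 8 (270), Item 9 (36), Item 10 (280), Item 13 (450).
Sum: 60 + 448 + 180 + 270 + 36 + 280 + 450 = 1724.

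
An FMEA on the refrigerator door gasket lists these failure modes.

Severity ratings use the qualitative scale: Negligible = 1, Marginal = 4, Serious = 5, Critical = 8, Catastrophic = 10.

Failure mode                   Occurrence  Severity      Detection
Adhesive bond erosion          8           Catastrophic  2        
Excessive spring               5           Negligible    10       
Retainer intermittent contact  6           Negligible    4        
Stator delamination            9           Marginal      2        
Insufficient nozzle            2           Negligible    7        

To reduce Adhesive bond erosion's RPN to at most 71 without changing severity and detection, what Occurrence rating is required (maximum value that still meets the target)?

Adhesive bond erosion: S=10, O=8, D=2 → current RPN = 160.
Fixed product = 20. Need 20 × O ≤ 71, so O ≤ 71/20 = 3.55.
Maximum integer Occurrence rating = 3 (gives RPN 60; O=4 would give 80 > 71).

3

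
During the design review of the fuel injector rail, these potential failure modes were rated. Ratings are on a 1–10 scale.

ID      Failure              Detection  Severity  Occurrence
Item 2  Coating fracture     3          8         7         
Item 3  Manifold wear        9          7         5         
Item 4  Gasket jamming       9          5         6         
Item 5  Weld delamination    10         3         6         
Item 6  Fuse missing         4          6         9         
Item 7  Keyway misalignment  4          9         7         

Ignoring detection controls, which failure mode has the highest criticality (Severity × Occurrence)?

Criticality = Severity × Occurrence:
  Item 2: 8 × 7 = 56
  Item 3: 7 × 5 = 35
  Item 4: 5 × 6 = 30
  Item 5: 3 × 6 = 18
  Item 6: 6 × 9 = 54
  Item 7: 9 × 7 = 63
Highest criticality is 63 → Item 7.

Item 7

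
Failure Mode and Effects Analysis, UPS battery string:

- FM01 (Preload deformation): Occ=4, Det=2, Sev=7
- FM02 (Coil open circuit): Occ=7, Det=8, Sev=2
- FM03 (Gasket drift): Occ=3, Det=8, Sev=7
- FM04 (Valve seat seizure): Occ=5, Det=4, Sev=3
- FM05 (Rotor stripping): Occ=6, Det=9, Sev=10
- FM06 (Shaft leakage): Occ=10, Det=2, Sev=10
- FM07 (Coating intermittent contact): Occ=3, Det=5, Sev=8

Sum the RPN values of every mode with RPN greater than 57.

RPN = Severity × Occurrence × Detection:
  FM01: 7 × 4 × 2 = 56
  FM02: 2 × 7 × 8 = 112
  FM03: 7 × 3 × 8 = 168
  FM04: 3 × 5 × 4 = 60
  FM05: 10 × 6 × 9 = 540
  FM06: 10 × 10 × 2 = 200
  FM07: 8 × 3 × 5 = 120
RPN > 57: FM02 (112), FM03 (168), FM04 (60), FM05 (540), FM06 (200), FM07 (120).
Sum: 112 + 168 + 60 + 540 + 200 + 120 = 1200.

1200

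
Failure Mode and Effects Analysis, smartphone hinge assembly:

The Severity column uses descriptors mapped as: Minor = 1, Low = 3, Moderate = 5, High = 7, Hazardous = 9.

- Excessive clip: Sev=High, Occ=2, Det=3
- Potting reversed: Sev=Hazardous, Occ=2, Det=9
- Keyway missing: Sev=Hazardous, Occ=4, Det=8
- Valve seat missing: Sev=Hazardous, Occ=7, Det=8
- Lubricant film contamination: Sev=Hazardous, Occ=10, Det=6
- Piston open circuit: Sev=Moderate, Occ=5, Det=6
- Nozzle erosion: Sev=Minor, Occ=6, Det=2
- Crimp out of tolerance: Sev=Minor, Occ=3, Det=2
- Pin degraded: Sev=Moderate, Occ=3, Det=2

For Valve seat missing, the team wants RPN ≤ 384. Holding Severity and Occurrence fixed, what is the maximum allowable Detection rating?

Valve seat missing: S=9, O=7, D=8 → current RPN = 504.
Fixed product = 63. Need 63 × D ≤ 384, so D ≤ 384/63 = 6.10.
Maximum integer Detection rating = 6 (gives RPN 378; D=7 would give 441 > 384).

6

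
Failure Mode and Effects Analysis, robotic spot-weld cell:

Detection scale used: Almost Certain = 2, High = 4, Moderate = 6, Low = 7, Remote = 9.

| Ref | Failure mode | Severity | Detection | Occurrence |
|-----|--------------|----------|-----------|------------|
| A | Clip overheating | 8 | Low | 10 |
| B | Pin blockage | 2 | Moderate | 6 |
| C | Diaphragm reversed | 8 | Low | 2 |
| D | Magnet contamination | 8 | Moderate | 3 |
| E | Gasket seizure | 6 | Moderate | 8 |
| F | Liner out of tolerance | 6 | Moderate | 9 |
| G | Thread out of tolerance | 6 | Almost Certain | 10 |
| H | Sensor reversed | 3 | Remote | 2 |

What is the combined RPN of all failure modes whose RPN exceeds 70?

1620

RPN = Severity × Occurrence × Detection:
  A: 8 × 10 × 7 = 560
  B: 2 × 6 × 6 = 72
  C: 8 × 2 × 7 = 112
  D: 8 × 3 × 6 = 144
  E: 6 × 8 × 6 = 288
  F: 6 × 9 × 6 = 324
  G: 6 × 10 × 2 = 120
  H: 3 × 2 × 9 = 54
RPN > 70: A (560), B (72), C (112), D (144), E (288), F (324), G (120).
Sum: 560 + 72 + 112 + 144 + 288 + 324 + 120 = 1620.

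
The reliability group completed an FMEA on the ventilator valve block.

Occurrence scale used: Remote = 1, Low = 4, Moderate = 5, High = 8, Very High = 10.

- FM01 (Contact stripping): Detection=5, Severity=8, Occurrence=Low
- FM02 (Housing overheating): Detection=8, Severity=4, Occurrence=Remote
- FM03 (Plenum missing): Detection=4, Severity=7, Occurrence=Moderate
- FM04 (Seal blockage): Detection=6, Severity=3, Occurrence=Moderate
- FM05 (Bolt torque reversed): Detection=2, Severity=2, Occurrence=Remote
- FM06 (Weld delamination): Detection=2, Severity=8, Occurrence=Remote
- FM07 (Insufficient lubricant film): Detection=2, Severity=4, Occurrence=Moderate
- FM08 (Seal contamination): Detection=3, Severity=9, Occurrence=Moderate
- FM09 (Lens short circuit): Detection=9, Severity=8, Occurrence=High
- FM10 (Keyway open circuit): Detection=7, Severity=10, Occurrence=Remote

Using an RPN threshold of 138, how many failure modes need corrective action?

RPN = Severity × Occurrence × Detection:
  FM01: 8 × 4 × 5 = 160
  FM02: 4 × 1 × 8 = 32
  FM03: 7 × 5 × 4 = 140
  FM04: 3 × 5 × 6 = 90
  FM05: 2 × 1 × 2 = 4
  FM06: 8 × 1 × 2 = 16
  FM07: 4 × 5 × 2 = 40
  FM08: 9 × 5 × 3 = 135
  FM09: 8 × 8 × 9 = 576
  FM10: 10 × 1 × 7 = 70
Modes with RPN ≥ 138: FM01 (160), FM03 (140), FM09 (576) → 3.

3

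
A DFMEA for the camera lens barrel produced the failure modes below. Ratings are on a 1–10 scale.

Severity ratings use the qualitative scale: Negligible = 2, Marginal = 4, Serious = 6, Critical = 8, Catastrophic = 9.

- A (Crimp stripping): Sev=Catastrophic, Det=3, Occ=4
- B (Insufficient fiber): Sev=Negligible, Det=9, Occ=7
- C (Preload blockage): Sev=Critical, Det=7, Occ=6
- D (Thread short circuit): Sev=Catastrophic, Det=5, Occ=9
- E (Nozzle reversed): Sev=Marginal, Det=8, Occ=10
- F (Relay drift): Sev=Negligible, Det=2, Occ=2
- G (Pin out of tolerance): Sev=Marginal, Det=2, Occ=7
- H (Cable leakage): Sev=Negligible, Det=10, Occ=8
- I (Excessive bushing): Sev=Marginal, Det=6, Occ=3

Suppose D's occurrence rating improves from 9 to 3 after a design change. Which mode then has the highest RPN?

C

RPN = Severity × Occurrence × Detection:
  A: 9 × 4 × 3 = 108
  B: 2 × 7 × 9 = 126
  C: 8 × 6 × 7 = 336
  D: 9 × 9 × 5 = 405
  E: 4 × 10 × 8 = 320
  F: 2 × 2 × 2 = 8
  G: 4 × 7 × 2 = 56
  H: 2 × 8 × 10 = 160
  I: 4 × 3 × 6 = 72
After action: D → 9 × 3 × 5 = 135.
Revised RPNs: C=336, E=320, H=160, D=135, B=126, A=108, I=72, G=56, F=8.
Highest is now C (336).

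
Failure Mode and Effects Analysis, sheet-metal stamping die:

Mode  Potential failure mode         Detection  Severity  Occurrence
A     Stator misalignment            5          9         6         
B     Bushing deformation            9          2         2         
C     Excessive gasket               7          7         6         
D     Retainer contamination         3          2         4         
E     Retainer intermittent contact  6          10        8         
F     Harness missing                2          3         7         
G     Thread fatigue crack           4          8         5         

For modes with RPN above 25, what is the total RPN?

1282

RPN = Severity × Occurrence × Detection:
  A: 9 × 6 × 5 = 270
  B: 2 × 2 × 9 = 36
  C: 7 × 6 × 7 = 294
  D: 2 × 4 × 3 = 24
  E: 10 × 8 × 6 = 480
  F: 3 × 7 × 2 = 42
  G: 8 × 5 × 4 = 160
RPN > 25: A (270), B (36), C (294), E (480), F (42), G (160).
Sum: 270 + 36 + 294 + 480 + 42 + 160 = 1282.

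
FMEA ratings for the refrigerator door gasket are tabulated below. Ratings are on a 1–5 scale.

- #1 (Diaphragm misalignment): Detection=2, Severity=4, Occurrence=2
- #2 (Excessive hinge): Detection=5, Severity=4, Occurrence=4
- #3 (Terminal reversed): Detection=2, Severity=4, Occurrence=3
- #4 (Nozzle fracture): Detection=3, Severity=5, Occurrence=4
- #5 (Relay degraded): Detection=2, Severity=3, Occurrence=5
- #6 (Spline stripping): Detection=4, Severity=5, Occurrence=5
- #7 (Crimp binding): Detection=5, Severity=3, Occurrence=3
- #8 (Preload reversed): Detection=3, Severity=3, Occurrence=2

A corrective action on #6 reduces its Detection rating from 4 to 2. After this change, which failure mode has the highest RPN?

#2

RPN = Severity × Occurrence × Detection:
  #1: 4 × 2 × 2 = 16
  #2: 4 × 4 × 5 = 80
  #3: 4 × 3 × 2 = 24
  #4: 5 × 4 × 3 = 60
  #5: 3 × 5 × 2 = 30
  #6: 5 × 5 × 4 = 100
  #7: 3 × 3 × 5 = 45
  #8: 3 × 2 × 3 = 18
After action: #6 → 5 × 5 × 2 = 50.
Revised RPNs: #2=80, #4=60, #6=50, #7=45, #5=30, #3=24, #8=18, #1=16.
Highest is now #2 (80).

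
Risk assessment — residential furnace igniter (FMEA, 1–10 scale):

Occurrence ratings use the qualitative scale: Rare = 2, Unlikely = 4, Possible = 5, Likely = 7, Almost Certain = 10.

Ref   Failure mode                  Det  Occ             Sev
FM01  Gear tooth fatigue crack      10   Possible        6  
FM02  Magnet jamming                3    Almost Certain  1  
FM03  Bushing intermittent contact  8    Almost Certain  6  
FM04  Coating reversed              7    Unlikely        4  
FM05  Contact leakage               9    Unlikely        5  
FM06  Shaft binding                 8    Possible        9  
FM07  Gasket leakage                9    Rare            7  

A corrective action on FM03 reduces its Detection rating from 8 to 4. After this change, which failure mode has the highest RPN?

FM06

RPN = Severity × Occurrence × Detection:
  FM01: 6 × 5 × 10 = 300
  FM02: 1 × 10 × 3 = 30
  FM03: 6 × 10 × 8 = 480
  FM04: 4 × 4 × 7 = 112
  FM05: 5 × 4 × 9 = 180
  FM06: 9 × 5 × 8 = 360
  FM07: 7 × 2 × 9 = 126
After action: FM03 → 6 × 10 × 4 = 240.
Revised RPNs: FM06=360, FM01=300, FM03=240, FM05=180, FM07=126, FM04=112, FM02=30.
Highest is now FM06 (360).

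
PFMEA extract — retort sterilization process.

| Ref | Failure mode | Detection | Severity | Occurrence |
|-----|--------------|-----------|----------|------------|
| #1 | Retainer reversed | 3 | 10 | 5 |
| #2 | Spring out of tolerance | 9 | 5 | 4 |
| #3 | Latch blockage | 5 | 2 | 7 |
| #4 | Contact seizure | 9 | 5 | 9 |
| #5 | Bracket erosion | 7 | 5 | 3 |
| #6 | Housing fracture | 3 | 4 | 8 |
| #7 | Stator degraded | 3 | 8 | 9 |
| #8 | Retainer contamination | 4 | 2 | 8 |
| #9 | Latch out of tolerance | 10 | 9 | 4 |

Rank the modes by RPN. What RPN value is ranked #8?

RPN = Severity × Occurrence × Detection:
  #1: 10 × 5 × 3 = 150
  #2: 5 × 4 × 9 = 180
  #3: 2 × 7 × 5 = 70
  #4: 5 × 9 × 9 = 405
  #5: 5 × 3 × 7 = 105
  #6: 4 × 8 × 3 = 96
  #7: 8 × 9 × 3 = 216
  #8: 2 × 8 × 4 = 64
  #9: 9 × 4 × 10 = 360
Sorted descending: 405, 360, 216, 180, 150, 105, 96, 70, 64.
The eighth-highest RPN is 70 (#3).

70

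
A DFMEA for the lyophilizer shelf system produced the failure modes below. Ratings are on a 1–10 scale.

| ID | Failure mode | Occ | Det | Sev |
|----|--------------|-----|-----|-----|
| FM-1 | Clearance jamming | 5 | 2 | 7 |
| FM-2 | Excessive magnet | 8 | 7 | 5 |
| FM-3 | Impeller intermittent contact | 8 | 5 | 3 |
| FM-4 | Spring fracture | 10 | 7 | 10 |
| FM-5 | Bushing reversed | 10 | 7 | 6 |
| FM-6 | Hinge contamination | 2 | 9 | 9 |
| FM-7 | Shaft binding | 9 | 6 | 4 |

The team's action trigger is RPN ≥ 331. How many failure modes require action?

2

RPN = Severity × Occurrence × Detection:
  FM-1: 7 × 5 × 2 = 70
  FM-2: 5 × 8 × 7 = 280
  FM-3: 3 × 8 × 5 = 120
  FM-4: 10 × 10 × 7 = 700
  FM-5: 6 × 10 × 7 = 420
  FM-6: 9 × 2 × 9 = 162
  FM-7: 4 × 9 × 6 = 216
Modes with RPN ≥ 331: FM-4 (700), FM-5 (420) → 2.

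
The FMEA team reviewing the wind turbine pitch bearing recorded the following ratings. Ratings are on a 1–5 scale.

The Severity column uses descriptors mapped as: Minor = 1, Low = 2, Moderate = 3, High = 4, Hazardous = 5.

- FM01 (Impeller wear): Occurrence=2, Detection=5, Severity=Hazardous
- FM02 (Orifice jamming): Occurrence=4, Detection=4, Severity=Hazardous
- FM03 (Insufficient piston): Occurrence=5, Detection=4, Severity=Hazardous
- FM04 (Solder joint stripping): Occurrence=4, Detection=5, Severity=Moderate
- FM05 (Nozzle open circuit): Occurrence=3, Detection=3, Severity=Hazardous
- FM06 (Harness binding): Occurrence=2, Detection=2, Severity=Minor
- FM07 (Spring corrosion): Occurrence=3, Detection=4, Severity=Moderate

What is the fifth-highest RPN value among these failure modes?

RPN = Severity × Occurrence × Detection:
  FM01: 5 × 2 × 5 = 50
  FM02: 5 × 4 × 4 = 80
  FM03: 5 × 5 × 4 = 100
  FM04: 3 × 4 × 5 = 60
  FM05: 5 × 3 × 3 = 45
  FM06: 1 × 2 × 2 = 4
  FM07: 3 × 3 × 4 = 36
Sorted descending: 100, 80, 60, 50, 45, 36, 4.
The fifth-highest RPN is 45 (FM05).

45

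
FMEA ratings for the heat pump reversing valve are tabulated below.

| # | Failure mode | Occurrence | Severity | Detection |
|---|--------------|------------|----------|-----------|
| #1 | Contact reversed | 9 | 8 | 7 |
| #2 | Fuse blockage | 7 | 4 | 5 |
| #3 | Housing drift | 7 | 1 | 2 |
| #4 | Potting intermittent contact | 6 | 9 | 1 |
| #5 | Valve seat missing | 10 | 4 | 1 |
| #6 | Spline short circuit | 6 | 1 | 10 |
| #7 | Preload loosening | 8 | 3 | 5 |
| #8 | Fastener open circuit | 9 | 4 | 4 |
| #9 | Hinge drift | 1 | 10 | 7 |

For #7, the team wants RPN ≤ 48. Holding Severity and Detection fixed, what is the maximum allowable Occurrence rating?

3

#7: S=3, O=8, D=5 → current RPN = 120.
Fixed product = 15. Need 15 × O ≤ 48, so O ≤ 48/15 = 3.20.
Maximum integer Occurrence rating = 3 (gives RPN 45; O=4 would give 60 > 48).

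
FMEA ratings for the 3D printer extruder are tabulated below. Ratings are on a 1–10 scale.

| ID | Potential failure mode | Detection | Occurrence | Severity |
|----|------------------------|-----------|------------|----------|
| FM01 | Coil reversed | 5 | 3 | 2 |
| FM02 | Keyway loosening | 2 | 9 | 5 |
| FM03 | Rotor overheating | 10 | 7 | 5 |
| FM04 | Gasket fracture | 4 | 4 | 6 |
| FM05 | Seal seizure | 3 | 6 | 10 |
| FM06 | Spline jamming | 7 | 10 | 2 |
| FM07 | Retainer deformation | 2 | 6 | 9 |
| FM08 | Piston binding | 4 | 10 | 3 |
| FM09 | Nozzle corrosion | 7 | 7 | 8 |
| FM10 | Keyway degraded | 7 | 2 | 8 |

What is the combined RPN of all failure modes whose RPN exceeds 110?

1294

RPN = Severity × Occurrence × Detection:
  FM01: 2 × 3 × 5 = 30
  FM02: 5 × 9 × 2 = 90
  FM03: 5 × 7 × 10 = 350
  FM04: 6 × 4 × 4 = 96
  FM05: 10 × 6 × 3 = 180
  FM06: 2 × 10 × 7 = 140
  FM07: 9 × 6 × 2 = 108
  FM08: 3 × 10 × 4 = 120
  FM09: 8 × 7 × 7 = 392
  FM10: 8 × 2 × 7 = 112
RPN > 110: FM03 (350), FM05 (180), FM06 (140), FM08 (120), FM09 (392), FM10 (112).
Sum: 350 + 180 + 140 + 120 + 392 + 112 = 1294.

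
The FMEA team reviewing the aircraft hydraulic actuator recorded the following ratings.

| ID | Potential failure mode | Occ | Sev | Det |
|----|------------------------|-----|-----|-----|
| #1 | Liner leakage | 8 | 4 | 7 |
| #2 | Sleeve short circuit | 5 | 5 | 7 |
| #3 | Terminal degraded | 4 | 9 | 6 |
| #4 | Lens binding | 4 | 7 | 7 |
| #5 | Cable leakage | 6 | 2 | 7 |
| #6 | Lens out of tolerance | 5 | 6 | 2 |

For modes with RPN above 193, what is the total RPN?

RPN = Severity × Occurrence × Detection:
  #1: 4 × 8 × 7 = 224
  #2: 5 × 5 × 7 = 175
  #3: 9 × 4 × 6 = 216
  #4: 7 × 4 × 7 = 196
  #5: 2 × 6 × 7 = 84
  #6: 6 × 5 × 2 = 60
RPN > 193: #1 (224), #3 (216), #4 (196).
Sum: 224 + 216 + 196 = 636.

636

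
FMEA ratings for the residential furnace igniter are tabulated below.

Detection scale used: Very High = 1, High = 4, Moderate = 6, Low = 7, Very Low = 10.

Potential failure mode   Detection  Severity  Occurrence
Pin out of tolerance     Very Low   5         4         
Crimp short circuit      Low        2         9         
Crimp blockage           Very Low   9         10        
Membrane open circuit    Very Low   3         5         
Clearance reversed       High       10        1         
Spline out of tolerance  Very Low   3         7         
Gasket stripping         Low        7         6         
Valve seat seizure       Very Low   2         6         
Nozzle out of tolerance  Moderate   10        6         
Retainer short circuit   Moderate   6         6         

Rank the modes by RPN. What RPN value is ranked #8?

RPN = Severity × Occurrence × Detection:
  Pin out of tolerance: 5 × 4 × 10 = 200
  Crimp short circuit: 2 × 9 × 7 = 126
  Crimp blockage: 9 × 10 × 10 = 900
  Membrane open circuit: 3 × 5 × 10 = 150
  Clearance reversed: 10 × 1 × 4 = 40
  Spline out of tolerance: 3 × 7 × 10 = 210
  Gasket stripping: 7 × 6 × 7 = 294
  Valve seat seizure: 2 × 6 × 10 = 120
  Nozzle out of tolerance: 10 × 6 × 6 = 360
  Retainer short circuit: 6 × 6 × 6 = 216
Sorted descending: 900, 360, 294, 216, 210, 200, 150, 126, 120, 40.
The eighth-highest RPN is 126 (Crimp short circuit).

126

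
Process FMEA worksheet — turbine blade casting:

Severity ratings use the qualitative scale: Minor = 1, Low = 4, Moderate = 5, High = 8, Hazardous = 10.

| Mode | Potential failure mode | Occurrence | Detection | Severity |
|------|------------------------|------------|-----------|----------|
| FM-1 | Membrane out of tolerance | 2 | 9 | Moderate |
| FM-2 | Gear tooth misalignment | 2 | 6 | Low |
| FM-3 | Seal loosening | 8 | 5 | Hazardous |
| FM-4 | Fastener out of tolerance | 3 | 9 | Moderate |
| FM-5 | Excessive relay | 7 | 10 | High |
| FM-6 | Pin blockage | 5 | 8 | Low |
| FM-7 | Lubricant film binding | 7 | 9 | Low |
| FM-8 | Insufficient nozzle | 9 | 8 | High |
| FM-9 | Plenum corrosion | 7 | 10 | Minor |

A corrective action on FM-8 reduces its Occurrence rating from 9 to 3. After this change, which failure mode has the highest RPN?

RPN = Severity × Occurrence × Detection:
  FM-1: 5 × 2 × 9 = 90
  FM-2: 4 × 2 × 6 = 48
  FM-3: 10 × 8 × 5 = 400
  FM-4: 5 × 3 × 9 = 135
  FM-5: 8 × 7 × 10 = 560
  FM-6: 4 × 5 × 8 = 160
  FM-7: 4 × 7 × 9 = 252
  FM-8: 8 × 9 × 8 = 576
  FM-9: 1 × 7 × 10 = 70
After action: FM-8 → 8 × 3 × 8 = 192.
Revised RPNs: FM-5=560, FM-3=400, FM-7=252, FM-8=192, FM-6=160, FM-4=135, FM-1=90, FM-9=70, FM-2=48.
Highest is now FM-5 (560).

FM-5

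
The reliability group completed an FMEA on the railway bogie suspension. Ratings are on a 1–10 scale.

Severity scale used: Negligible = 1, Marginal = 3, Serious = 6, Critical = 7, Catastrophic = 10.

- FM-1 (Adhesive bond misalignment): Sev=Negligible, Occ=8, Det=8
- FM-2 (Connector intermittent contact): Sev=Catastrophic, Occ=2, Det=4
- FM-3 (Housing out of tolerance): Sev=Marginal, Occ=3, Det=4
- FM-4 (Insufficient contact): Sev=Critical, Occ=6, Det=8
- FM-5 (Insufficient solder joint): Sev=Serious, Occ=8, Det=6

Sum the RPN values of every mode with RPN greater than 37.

RPN = Severity × Occurrence × Detection:
  FM-1: 1 × 8 × 8 = 64
  FM-2: 10 × 2 × 4 = 80
  FM-3: 3 × 3 × 4 = 36
  FM-4: 7 × 6 × 8 = 336
  FM-5: 6 × 8 × 6 = 288
RPN > 37: FM-1 (64), FM-2 (80), FM-4 (336), FM-5 (288).
Sum: 64 + 80 + 336 + 288 = 768.

768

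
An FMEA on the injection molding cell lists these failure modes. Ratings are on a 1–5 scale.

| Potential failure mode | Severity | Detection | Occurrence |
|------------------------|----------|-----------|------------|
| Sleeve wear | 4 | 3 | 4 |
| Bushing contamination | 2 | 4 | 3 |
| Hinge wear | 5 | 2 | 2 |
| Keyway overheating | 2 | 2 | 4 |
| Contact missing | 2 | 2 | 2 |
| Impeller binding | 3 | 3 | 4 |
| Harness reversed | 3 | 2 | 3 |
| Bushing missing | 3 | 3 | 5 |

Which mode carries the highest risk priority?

Sleeve wear

RPN = Severity × Occurrence × Detection:
  Sleeve wear: 4 × 4 × 3 = 48
  Bushing contamination: 2 × 3 × 4 = 24
  Hinge wear: 5 × 2 × 2 = 20
  Keyway overheating: 2 × 4 × 2 = 16
  Contact missing: 2 × 2 × 2 = 8
  Impeller binding: 3 × 4 × 3 = 36
  Harness reversed: 3 × 3 × 2 = 18
  Bushing missing: 3 × 5 × 3 = 45
Highest RPN is 48 → Sleeve wear.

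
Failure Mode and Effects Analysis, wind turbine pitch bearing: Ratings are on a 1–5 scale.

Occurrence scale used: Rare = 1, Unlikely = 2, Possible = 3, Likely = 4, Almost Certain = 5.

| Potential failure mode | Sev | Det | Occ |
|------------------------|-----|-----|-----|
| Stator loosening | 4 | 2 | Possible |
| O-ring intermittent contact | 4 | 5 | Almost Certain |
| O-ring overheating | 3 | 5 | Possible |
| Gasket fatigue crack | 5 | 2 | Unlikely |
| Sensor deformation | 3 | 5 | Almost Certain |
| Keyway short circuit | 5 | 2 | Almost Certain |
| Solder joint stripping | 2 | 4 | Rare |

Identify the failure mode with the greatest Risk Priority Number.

RPN = Severity × Occurrence × Detection:
  Stator loosening: 4 × 3 × 2 = 24
  O-ring intermittent contact: 4 × 5 × 5 = 100
  O-ring overheating: 3 × 3 × 5 = 45
  Gasket fatigue crack: 5 × 2 × 2 = 20
  Sensor deformation: 3 × 5 × 5 = 75
  Keyway short circuit: 5 × 5 × 2 = 50
  Solder joint stripping: 2 × 1 × 4 = 8
Highest RPN is 100 → O-ring intermittent contact.

O-ring intermittent contact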